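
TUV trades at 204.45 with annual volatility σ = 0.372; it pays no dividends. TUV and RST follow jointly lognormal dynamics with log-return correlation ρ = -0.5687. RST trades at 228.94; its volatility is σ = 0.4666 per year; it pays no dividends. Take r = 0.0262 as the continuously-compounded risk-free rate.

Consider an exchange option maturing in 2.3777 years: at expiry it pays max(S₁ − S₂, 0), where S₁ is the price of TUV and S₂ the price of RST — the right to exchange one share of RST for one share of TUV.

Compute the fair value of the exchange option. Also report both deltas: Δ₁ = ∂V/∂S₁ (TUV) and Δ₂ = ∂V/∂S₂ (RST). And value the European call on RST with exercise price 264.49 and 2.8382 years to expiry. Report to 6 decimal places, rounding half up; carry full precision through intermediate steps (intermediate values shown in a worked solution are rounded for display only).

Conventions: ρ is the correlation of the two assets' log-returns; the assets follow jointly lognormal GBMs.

σ_eff = √(σ₁² + σ₂² − 2ρσ₁σ₂) = √(0.372² + 0.4666² − 2·-0.5687·0.372·0.4666) = 0.743992
d₁ = (ln(S₁/S₂) + (q₂ − q₁ + σ_eff²/2)T) / (σ_eff√T) = (ln(204.45/228.94) + (0.0 − 0.0 + 0.276762)·2.3777) / 1.147220 = 0.474992
d₂ = d₁ − σ_eff√T = 0.474992 − 1.147220 = -0.672228
N(d₁) = 0.682604,  N(d₂) = 0.250719
V = S₁·e^{−q₁T}·N(d₁) − S₂·e^{−q₂T}·N(d₂) = 139.558326 − 57.399670 = 82.158656
Δ₁ = e^{−q₁T}·N(d₁) = 0.682604;  Δ₂ = −e^{−q₂T}·N(d₂) = -0.250719
[vanilla: RST call K=264.49]
σ√T = 0.4666·√2.8382 = 0.786079
d₁ = (ln(S/K) + (r+σ²/2)T) / (σ√T) = (ln(228.94/264.49) + (0.0262+0.4666²/2)·2.8382) / 0.786079 = (-0.144343 + 0.383321) / 0.786079 = 0.304012
d₂ = d₁ − σ√T = 0.304012 − 0.786079 = -0.482067
e^{−rT} = 0.928337
N(d₁) = 0.619441,  N(d₂) = 0.314879
price = S·N(d₁) − K·e^{−rT}·N(d₂) = 141.814741 − 77.314096 = 64.500645

exchange price = 82.158656
Δ1 = 0.682604
Δ2 = -0.250719
price(RST call K=264.49) = 64.500645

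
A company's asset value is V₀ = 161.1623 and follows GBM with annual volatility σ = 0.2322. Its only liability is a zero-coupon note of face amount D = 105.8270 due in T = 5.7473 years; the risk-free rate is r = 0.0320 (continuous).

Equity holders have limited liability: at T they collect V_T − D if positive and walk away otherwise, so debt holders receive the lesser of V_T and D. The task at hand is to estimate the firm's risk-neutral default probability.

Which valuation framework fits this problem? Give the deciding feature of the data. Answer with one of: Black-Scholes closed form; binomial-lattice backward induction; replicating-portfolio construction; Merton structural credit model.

framework: Merton structural credit model

Key observation: the asked-for credit quantity lives on the firm's capital structure — asset value, asset volatility, debt face 105.8270 — which is the structural model's domain.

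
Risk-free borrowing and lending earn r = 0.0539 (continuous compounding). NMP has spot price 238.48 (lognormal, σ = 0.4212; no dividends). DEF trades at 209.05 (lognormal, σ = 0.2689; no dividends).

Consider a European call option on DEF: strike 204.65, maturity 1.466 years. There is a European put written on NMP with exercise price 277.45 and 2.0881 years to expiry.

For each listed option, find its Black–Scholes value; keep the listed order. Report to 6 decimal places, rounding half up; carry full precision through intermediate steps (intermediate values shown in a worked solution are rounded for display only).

price(DEF call K=204.65) = 36.917841
price(NMP put K=277.45) = 62.985838

[DEF call K=204.65]
σ√T = 0.2689·√1.466 = 0.325580
d₁ = (ln(S/K) + (r+σ²/2)T) / (σ√T) = (ln(209.05/204.65) + (0.0539+0.2689²/2)·1.466) / 0.325580 = (0.021272 + 0.132019) / 0.325580 = 0.470824
d₂ = d₁ − σ√T = 0.470824 − 0.325580 = 0.145244
e^{−rT} = 0.924024
N(d₁) = 0.681117,  N(d₂) = 0.557741
price = S·N(d₁) − K·e^{−rT}·N(d₂) = 142.387450 − 105.469609 = 36.917841
[NMP put K=277.45]
σ√T = 0.4212·√2.0881 = 0.608645
d₁ = (ln(S/K) + (r+σ²/2)T) / (σ√T) = (ln(238.48/277.45) + (0.0539+0.4212²/2)·2.0881) / 0.608645 = (-0.151355 + 0.297773) / 0.608645 = 0.240563
d₂ = d₁ − σ√T = 0.240563 − 0.608645 = -0.368082
e^{−rT} = 0.893554
N(−d₁) = 0.404947,  N(−d₂) = 0.643594
price = K·e^{−rT}·N(−d₂) − S·N(−d₁) = 159.557551 − 96.571713 = 62.985838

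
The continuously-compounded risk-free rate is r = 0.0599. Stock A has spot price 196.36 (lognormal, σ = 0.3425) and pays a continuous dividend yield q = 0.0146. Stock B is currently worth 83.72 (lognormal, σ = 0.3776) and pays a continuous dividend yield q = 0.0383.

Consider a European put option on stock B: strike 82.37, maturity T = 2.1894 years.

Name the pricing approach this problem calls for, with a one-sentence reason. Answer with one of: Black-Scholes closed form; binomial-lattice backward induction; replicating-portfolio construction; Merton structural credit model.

Key observation: a European claim on stock B (strike 82.37) — a lognormal (GBM) underlying with constant rate and volatility — has an exact closed-form value; no lattice or capital structure is involved.

framework: Black-Scholes closed form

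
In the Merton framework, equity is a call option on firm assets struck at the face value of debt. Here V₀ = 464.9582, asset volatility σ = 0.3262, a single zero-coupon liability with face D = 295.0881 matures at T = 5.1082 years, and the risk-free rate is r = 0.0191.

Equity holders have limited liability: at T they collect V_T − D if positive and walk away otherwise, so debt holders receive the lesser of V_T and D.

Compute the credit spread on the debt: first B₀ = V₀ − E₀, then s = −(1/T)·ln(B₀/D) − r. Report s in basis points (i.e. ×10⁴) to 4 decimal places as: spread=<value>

spread=256.4230

Apply the equity-as-call identities (strike 295.0881, horizon 5.1082 years):
d₁ = [ln(V₀/D) + (r + σ²/2)T] / (σ√T)
   = [ln(464.9582/295.0881) + (0.0191 + 0.5·0.3262²)·5.1082] / (0.3262·√5.1082)
   = [0.454674 + 0.369339] / 0.737255 = 1.117676
d₂ = d₁ − σ√T = 1.117676 − 0.737255 = 0.380421
N(d₁) = 0.868147,  N(d₂) = 0.648184,  e^(−rT) = 0.907042
E₀ = V₀·N(d₁) − D·e^(−rT)·N(d₂)
   = 464.9582·0.868147 − 295.0881·0.907042·0.648184 = 230.161198
B₀ = V₀ − E₀ = 464.9582 − 230.161198 = 234.797002
spread = −(1/T)·ln(B₀/D) − r = −(1/5.1082)·ln(234.797002/295.0881) − 0.0191 = 0.02564230
in basis points: 0.02564230 × 10⁴ = 256.4230 bp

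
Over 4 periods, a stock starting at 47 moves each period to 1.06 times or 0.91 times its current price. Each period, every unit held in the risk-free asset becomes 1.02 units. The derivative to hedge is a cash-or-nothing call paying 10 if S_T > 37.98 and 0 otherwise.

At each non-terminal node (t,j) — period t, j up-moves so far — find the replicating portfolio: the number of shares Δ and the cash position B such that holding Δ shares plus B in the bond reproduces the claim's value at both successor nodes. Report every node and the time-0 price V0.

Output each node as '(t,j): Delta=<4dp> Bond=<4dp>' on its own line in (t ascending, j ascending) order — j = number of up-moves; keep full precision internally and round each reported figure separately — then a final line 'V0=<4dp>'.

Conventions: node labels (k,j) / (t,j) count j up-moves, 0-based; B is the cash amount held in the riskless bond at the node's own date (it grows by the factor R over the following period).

The replicating-portfolio and risk-neutral prices coincide; use p* = (1.02−0.91)/(1.06−0.91) = 0.7333 for the latter.
Payoffs at expiry: V(4,0)=0.0000, V(4,1)=0.0000, V(4,2)=10.0000, V(4,3)=10.0000, V(4,4)=10.0000
Node (3,0) S=35.4178: V=(p*·0.0000+(1−p*)·0.0000)/1.02=0.0000; Δ=(0.0000−0.0000)/(37.5429−32.2302)=0.0000; B=V−Δ·S=0.0000
Node (3,1) S=41.2559: V=(p*·10.0000+(1−p*)·0.0000)/1.02=7.1895; Δ=(10.0000−0.0000)/(43.7313−37.5429)=1.6159; B=V−Δ·S=-59.4771
Node (3,2) S=48.0564: V=(p*·10.0000+(1−p*)·10.0000)/1.02=9.8039; Δ=(10.0000−10.0000)/(50.9398−43.7313)=0.0000; B=V−Δ·S=9.8039
Node (3,3) S=55.9778: V=(p*·10.0000+(1−p*)·10.0000)/1.02=9.8039; Δ=(10.0000−10.0000)/(59.3364−50.9398)=0.0000; B=V−Δ·S=9.8039
Node (2,0) S=38.9207: V=(p*·7.1895+(1−p*)·0.0000)/1.02=5.1690; Δ=(7.1895−0.0000)/(41.2559−35.4178)=1.2315; B=V−Δ·S=-42.7613
Node (2,1) S=45.3362: V=(p*·9.8039+(1−p*)·7.1895)/1.02=8.9282; Δ=(9.8039−7.1895)/(48.0564−41.2559)=0.3844; B=V−Δ·S=-8.5010
Node (2,2) S=52.8092: V=(p*·9.8039+(1−p*)·9.8039)/1.02=9.6117; Δ=(9.8039−9.8039)/(55.9778−48.0564)=0.0000; B=V−Δ·S=9.6117
Node (1,0) S=42.7700: V=(p*·8.9282+(1−p*)·5.1690)/1.02=7.7703; Δ=(8.9282−5.1690)/(45.3362−38.9207)=0.5860; B=V−Δ·S=-17.2913
Node (1,1) S=49.8200: V=(p*·9.6117+(1−p*)·8.9282)/1.02=9.2445; Δ=(9.6117−8.9282)/(52.8092−45.3362)=0.0915; B=V−Δ·S=4.6879
Node (0,0) S=47.0000: V=(p*·9.2445+(1−p*)·7.7703)/1.02=8.6779; Δ=(9.2445−7.7703)/(49.8200−42.7700)=0.2091; B=V−Δ·S=-1.1502
Verification: the root portfolio costs Δ(0,0)·S0 + B(0,0) = 8.6779, matching V0.

(0,0): Delta=0.2091 Bond=-1.1502
(1,0): Delta=0.5860 Bond=-17.2913
(1,1): Delta=0.0915 Bond=4.6879
(2,0): Delta=1.2315 Bond=-42.7613
(2,1): Delta=0.3844 Bond=-8.5010
(2,2): Delta=0.0000 Bond=9.6117
(3,0): Delta=0.0000 Bond=0.0000
(3,1): Delta=1.6159 Bond=-59.4771
(3,2): Delta=0.0000 Bond=9.8039
(3,3): Delta=0.0000 Bond=9.8039
V0=8.6779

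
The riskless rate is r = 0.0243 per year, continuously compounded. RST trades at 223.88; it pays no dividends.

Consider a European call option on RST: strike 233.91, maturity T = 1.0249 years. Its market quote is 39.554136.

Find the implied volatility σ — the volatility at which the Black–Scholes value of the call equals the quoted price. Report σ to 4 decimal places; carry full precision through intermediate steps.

At σ = 0.4605 the Black–Scholes value reproduces the quote:
σ√T = 0.4605·√1.0249 = 0.466198
d₁ = (ln(S/K) + (r+σ²/2)T) / (σ√T) = (ln(223.88/233.91) + (0.0243+0.4605²/2)·1.0249) / 0.466198 = (-0.043826 + 0.133575) / 0.466198 = 0.192513
d₂ = d₁ − σ√T = 0.192513 − 0.466198 = -0.273685
e^{−rT} = 0.975403
N(d₁) = 0.576330,  N(d₂) = 0.392163
V = S·N(d₁) − K·e^{−rT}·N(d₂) = 129.028706 − 89.474570 = 39.554136 (the observed quote) — the price is monotone increasing in volatility, hence this σ is the only solution

sigma = 0.4605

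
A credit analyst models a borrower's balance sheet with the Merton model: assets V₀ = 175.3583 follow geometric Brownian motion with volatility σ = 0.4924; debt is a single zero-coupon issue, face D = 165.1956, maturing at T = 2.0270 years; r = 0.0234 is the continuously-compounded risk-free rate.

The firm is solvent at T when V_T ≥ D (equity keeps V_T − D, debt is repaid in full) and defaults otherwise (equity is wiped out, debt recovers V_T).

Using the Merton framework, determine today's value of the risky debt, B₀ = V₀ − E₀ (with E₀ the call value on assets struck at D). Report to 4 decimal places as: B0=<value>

B0=120.3248

Work the structural quantities from V₀ = 175.3583 against face 165.1956:
d₁ = [ln(V₀/D) + (r + σ²/2)T] / (σ√T)
   = [ln(175.3583/165.1956) + (0.0234 + 0.5·0.4924²)·2.0270] / (0.4924·√2.0270)
   = [0.059701 + 0.293163] / 0.701043 = 0.503341
d₂ = d₁ − σ√T = 0.503341 − 0.701043 = -0.197703
N(d₁) = 0.692638,  N(d₂) = 0.421639,  e^(−rT) = 0.953676
E₀ = V₀·N(d₁) − D·e^(−rT)·N(d₂)
   = 175.3583·0.692638 − 165.1956·0.953676·0.421639 = 55.033510
B₀ = V₀ − E₀ = 175.3583 − 55.033510 = 120.324790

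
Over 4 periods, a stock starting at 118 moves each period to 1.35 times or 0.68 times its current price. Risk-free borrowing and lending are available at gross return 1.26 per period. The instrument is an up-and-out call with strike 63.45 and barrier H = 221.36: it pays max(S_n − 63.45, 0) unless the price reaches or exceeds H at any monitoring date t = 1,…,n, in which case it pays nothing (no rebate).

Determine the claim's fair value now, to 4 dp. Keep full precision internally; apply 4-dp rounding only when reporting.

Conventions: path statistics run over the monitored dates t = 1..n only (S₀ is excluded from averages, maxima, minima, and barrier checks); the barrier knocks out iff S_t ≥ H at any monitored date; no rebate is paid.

price = 15.0541

Set p* = 0.8657 (from d < R < u); the path-dependent value is the discounted p*-expectation over all price paths.
Enumerate all 2^4 = 16 price paths (U = up ×1.35, D = down ×0.68); each path with k up-moves has probability p*^k·(1−p*)^(4−k).
DDDD: M=80.2400, payoff=0.0000, prob=0.000326
UDDD: M=159.3000, payoff=0.0000, prob=0.002098
DUDD: M=108.3240, payoff=0.0000, prob=0.002098
UUDD: M=215.0550, payoff=35.9914, prob=0.013522
DDUD: M=80.2400, payoff=0.0000, prob=0.002098
UDUD: M=159.3000, payoff=35.9914, prob=0.013522
DUUD: M=146.2374, payoff=35.9914, prob=0.013522
UUUD: M=290.3243, payoff=0.0000, prob=0.087142
DDDU: M=80.2400, payoff=0.0000, prob=0.002098
UDDU: M=159.3000, payoff=35.9914, prob=0.013522
DUDU: M=108.3240, payoff=35.9914, prob=0.013522
UUDU: M=215.0550, payoff=133.9705, prob=0.087142
DDUU: M=99.4414, payoff=35.9914, prob=0.013522
UDUU: M=197.4205, payoff=133.9705, prob=0.087142
DUUU: M=197.4205, payoff=133.9705, prob=0.087142
UUUU: M=391.9377, payoff=0.0000, prob=0.561581
Price = Σ prob·payoff / R^4 = 37.943412 / 2.520474 = 15.0541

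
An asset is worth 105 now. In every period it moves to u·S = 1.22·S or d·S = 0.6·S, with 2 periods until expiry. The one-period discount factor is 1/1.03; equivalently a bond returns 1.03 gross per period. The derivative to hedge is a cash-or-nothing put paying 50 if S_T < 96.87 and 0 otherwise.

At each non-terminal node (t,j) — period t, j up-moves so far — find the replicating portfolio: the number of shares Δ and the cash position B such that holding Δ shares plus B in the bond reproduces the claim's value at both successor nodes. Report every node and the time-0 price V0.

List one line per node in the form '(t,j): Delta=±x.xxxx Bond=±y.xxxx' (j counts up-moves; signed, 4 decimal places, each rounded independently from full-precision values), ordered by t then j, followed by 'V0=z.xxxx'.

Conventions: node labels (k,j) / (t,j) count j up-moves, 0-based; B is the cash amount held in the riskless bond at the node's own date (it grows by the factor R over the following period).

Under the risk-neutral measure, an up-move has probability p* = (R−d)/(u−d) = 0.6935 and values discount at R = 1.03.
Terminal payoffs: V(2,0)=50.0000, V(2,1)=50.0000, V(2,2)=0.0000
Node (1,0) S=63.0000: V=(p*·50.0000+(1−p*)·50.0000)/1.03=48.5437; Δ=(50.0000−50.0000)/(76.8600−37.8000)=0.0000; B=V−Δ·S=48.5437
Node (1,1) S=128.1000: V=(p*·0.0000+(1−p*)·50.0000)/1.03=14.8763; Δ=(0.0000−50.0000)/(156.2820−76.8600)=-0.6295; B=V−Δ·S=95.5215
Node (0,0) S=105.0000: V=(p*·14.8763+(1−p*)·48.5437)/1.03=24.4599; Δ=(14.8763−48.5437)/(128.1000−63.0000)=-0.5172; B=V−Δ·S=78.7622
Verification: the root portfolio costs Δ(0,0)·S0 + B(0,0) = 24.4599, matching V0.

(0,0): Delta=-0.5172 Bond=78.7622
(1,0): Delta=0.0000 Bond=48.5437
(1,1): Delta=-0.6295 Bond=95.5215
V0=24.4599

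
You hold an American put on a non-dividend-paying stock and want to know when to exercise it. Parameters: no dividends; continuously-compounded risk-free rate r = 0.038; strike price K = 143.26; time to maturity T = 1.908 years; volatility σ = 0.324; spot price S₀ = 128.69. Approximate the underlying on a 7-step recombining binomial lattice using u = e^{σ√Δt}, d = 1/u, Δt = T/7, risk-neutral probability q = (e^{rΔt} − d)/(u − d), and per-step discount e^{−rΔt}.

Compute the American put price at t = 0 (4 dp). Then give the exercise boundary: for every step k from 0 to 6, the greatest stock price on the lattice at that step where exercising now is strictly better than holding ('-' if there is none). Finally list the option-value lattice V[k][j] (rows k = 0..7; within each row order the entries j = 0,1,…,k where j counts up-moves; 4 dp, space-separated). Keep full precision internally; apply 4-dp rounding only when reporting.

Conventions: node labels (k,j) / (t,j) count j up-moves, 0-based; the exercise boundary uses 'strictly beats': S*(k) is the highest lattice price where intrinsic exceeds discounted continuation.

Δt=0.27257, u=1.18430, d=0.84438, q=0.48844, disc=e^(-rΔt)=0.98970
k=7 terminal: V=max(K-S,0) → 103.8775 88.0231 65.7861 34.5970 0.0000 0.0000 0.0000 0.0000
k=6: j=0 S=46.6408 intr=96.6192 cont=95.1430 V=96.6192[EX]; j=1 S=65.4172 intr=77.8428 cont=76.3666 V=77.8428[EX]; j=2 S=91.7526 intr=51.5074 cont=50.0312 V=51.5074[EX]; j=3 S=128.6900 intr=14.5700 cont=17.5161 V=17.5161[hold]; j=4 S=180.4975 intr=0.0000 cont=0.0000 V=0.0000[hold]; j=5 S=253.1613 intr=0.0000 cont=0.0000 V=0.0000[hold]; j=6 S=355.0779 intr=0.0000 cont=0.0000 V=0.0000[hold]  S*(6)=91.7526
k=5: j=0 S=55.2369 intr=88.0231 cont=86.5469 V=88.0231[EX]; j=1 S=77.4739 intr=65.7861 cont=64.3099 V=65.7861[EX]; j=2 S=108.6630 intr=34.5970 cont=34.5450 V=34.5970[EX]; j=3 S=152.4081 intr=0.0000 cont=8.8682 V=8.8682[hold]; j=4 S=213.7638 intr=0.0000 cont=0.0000 V=0.0000[hold]; j=5 S=299.8199 intr=0.0000 cont=0.0000 V=0.0000[hold]  S*(5)=108.6630
k=4: j=0 S=65.4172 intr=77.8428 cont=76.3666 V=77.8428[EX]; j=1 S=91.7526 intr=51.5074 cont=50.0312 V=51.5074[EX]; j=2 S=128.6900 intr=14.5700 cont=21.8030 V=21.8030[hold]; j=3 S=180.4975 intr=0.0000 cont=4.4898 V=4.4898[hold]; j=4 S=253.1613 intr=0.0000 cont=0.0000 V=0.0000[hold]  S*(4)=91.7526
k=3: j=0 S=77.4739 intr=65.7861 cont=64.3099 V=65.7861[EX]; j=1 S=108.6630 intr=34.5970 cont=36.6173 V=36.6173[hold]; j=2 S=152.4081 intr=0.0000 cont=13.2090 V=13.2090[hold]; j=3 S=213.7638 intr=0.0000 cont=2.2732 V=2.2732[hold]  S*(3)=77.4739
k=2: j=0 S=91.7526 intr=51.5074 cont=51.0078 V=51.5074[EX]; j=1 S=128.6900 intr=14.5700 cont=24.9243 V=24.9243[hold]; j=2 S=180.4975 intr=0.0000 cont=7.7864 V=7.7864[hold]  S*(2)=91.7526
k=1: j=0 S=108.6630 intr=34.5970 cont=38.1261 V=38.1261[hold]; j=1 S=152.4081 intr=0.0000 cont=16.3829 V=16.3829[hold]  S*(1)=-
k=0: j=0 S=128.6900 intr=14.5700 cont=27.2224 V=27.2224[hold]  S*(0)=-

price = 27.2224
boundary = - - 91.7526 77.4739 91.7526 108.6630 91.7526
tree:
27.2224
38.1261 16.3829
51.5074 24.9243 7.7864
65.7861 36.6173 13.2090 2.2732
77.8428 51.5074 21.8030 4.4898 0.0000
88.0231 65.7861 34.5970 8.8682 0.0000 0.0000
96.6192 77.8428 51.5074 17.5161 0.0000 0.0000 0.0000
103.8775 88.0231 65.7861 34.5970 0.0000 0.0000 0.0000 0.0000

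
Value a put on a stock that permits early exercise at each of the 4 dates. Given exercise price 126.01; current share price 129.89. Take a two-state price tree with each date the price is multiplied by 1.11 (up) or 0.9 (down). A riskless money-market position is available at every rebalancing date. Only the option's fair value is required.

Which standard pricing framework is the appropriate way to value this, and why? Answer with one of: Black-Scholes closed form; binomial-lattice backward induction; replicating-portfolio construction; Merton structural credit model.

Key observation: an American put (K = 126.01, S₀ = 129.89) on a 4-date tree has no closed form — the optimal stopping decision is embedded and must be resolved recursively from expiry.

framework: binomial-lattice backward induction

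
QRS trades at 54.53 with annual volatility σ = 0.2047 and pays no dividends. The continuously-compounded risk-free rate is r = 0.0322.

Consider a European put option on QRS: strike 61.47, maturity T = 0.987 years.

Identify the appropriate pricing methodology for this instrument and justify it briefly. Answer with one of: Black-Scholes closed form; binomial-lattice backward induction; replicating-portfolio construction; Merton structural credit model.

framework: Black-Scholes closed form

Key observation: a European claim on QRS (strike 61.47) — a lognormal (GBM) underlying with constant rate and volatility — has an exact closed-form value; no lattice or capital structure is involved.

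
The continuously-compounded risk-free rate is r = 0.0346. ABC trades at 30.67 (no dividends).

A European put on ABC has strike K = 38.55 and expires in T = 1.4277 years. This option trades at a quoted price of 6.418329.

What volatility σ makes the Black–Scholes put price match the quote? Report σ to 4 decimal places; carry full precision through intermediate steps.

At σ = 0.1389 the Black–Scholes value reproduces the quote:
σ√T = 0.1389·√1.4277 = 0.165967
d₁ = (ln(S/K) + (r+σ²/2)T) / (σ√T) = (ln(30.67/38.55) + (0.0346+0.1389²/2)·1.4277) / 0.165967 = (-0.228671 + 0.063171) / 0.165967 = -0.997190
d₂ = d₁ − σ√T = -0.997190 − 0.165967 = -1.163157
e^{−rT} = 0.951802
N(−d₁) = 0.840664,  N(−d₂) = 0.877617
V = K·e^{−rT}·N(−d₂) − S·N(−d₁) = 32.201489 − 25.783160 = 6.418329 (the quoted price), and the Black–Scholes price is strictly increasing in σ, so σ is unique

sigma = 0.1389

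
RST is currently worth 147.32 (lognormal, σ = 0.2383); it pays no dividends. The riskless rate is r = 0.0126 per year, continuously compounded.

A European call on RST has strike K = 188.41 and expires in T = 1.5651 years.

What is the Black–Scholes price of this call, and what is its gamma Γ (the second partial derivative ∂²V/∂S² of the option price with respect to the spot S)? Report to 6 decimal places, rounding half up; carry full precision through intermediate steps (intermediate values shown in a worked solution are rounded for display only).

price = 6.309754
Γ = 0.007541

σ√T = 0.2383·√1.5651 = 0.298123
d₁ = (ln(S/K) + (r+σ²/2)T) / (σ√T) = (ln(147.32/188.41) + (0.0126+0.2383²/2)·1.5651) / 0.298123 = (-0.246013 + 0.064159) / 0.298123 = -0.609999
d₂ = d₁ − σ√T = -0.609999 − 0.298123 = -0.908122
e^{−rT} = 0.980473
N(d₁) = 0.270931,  N(d₂) = 0.181907
Call price V = S·N(d₁) − K·e^{−rT}·N(d₂) = 39.913599 − 33.603846 = 6.309754
φ(d₁) = (1/√(2π))·e^{−d₁²/2} = 0.331215
Γ = φ(d₁) / (S·σ·√T) = 0.007541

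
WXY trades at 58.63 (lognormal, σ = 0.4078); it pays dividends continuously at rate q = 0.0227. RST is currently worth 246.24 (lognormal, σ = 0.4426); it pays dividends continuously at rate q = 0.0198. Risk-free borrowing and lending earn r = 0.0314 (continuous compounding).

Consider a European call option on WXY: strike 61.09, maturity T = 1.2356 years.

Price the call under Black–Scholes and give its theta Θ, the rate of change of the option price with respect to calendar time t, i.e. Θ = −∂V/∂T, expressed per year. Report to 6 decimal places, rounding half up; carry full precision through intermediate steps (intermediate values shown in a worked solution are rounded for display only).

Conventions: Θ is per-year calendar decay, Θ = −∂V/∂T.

price = 9.523791
Θ = -4.099381

σ√T = 0.4078·√1.2356 = 0.453300
d₁ = (ln(S/K) + (r−q+σ²/2)T) / (σ√T) = (ln(58.63/61.09) + (0.0314−0.0227+0.4078²/2)·1.2356) / 0.453300 = (-0.041102 + 0.113490) / 0.453300 = 0.159693
d₂ = d₁ − σ√T = 0.159693 − 0.453300 = -0.293608
e^{−rT} = 0.961945
e^{−qT} = 0.972342
N(d₁) = 0.563438,  N(d₂) = 0.384529
Call price V = S·e^{−qT}·N(d₁) − K·e^{−rT}·N(d₂) = 32.120712 − 22.596921 = 9.523791
φ(d₁) = (1/√(2π))·e^{−d₁²/2} = 0.393888
Θ = −S·e^{−qT}·φ(d₁)·σ/(2√T) + q·S·e^{−qT}·N(d₁) − r·K·e^{−rT}·N(d₂) = −4.118978 + 0.729140 − 0.709543 = -4.099381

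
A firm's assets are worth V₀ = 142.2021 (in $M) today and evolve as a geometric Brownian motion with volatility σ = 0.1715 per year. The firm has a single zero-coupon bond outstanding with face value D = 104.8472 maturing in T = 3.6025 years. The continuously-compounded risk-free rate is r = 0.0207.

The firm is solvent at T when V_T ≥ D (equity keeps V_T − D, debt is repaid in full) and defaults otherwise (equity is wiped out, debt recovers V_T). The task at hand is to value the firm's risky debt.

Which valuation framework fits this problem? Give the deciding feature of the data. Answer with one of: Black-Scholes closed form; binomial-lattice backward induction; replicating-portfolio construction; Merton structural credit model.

framework: Merton structural credit model

Key observation: the data describe a firm's assets (V₀ = 142.2021, GBM) and a single zero-coupon debt of face 104.8472, so credit quantities follow from equity-as-call in the structural model.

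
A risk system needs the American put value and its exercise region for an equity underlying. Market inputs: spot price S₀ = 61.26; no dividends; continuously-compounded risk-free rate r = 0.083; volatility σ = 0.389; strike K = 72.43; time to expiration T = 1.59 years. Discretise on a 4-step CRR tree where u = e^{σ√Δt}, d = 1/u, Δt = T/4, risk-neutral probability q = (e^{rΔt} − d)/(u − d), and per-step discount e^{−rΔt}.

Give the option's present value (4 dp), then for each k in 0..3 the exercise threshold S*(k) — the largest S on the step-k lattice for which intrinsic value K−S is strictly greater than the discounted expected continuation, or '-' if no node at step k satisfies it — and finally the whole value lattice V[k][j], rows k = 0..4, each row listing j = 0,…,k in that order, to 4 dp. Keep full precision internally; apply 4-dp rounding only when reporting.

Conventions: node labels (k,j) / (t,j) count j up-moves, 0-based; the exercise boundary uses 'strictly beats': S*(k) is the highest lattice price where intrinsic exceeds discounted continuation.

params: Δt=0.39750 u=1.27795 d=0.78250 q=0.50669 e^(-rΔt)=0.96755
t_4 payoffs: 49.4619 34.9197 11.1700 0.0000 0.0000
t_3: node(3,0) S=29.3520 payoff=43.0780 vs cont=40.7273 → 43.0780 [stop]  node(3,1) S=47.9362 payoff=24.4938 vs cont=22.1431 → 24.4938 [stop]  node(3,2) S=78.2871 payoff=0.0000 vs cont=5.3314 → 5.3314 [wait]  node(3,3) S=127.8545 payoff=0.0000 vs cont=0.0000 → 0.0000 [wait]  ⇒ S*(3)=47.9362
t_2: node(2,0) S=37.5103 payoff=34.9197 vs cont=32.5690 → 34.9197 [stop]  node(2,1) S=61.2600 payoff=11.1700 vs cont=14.3045 → 14.3045 [wait]  node(2,2) S=100.0467 payoff=0.0000 vs cont=2.5447 → 2.5447 [wait]  ⇒ S*(2)=37.5103
t_1: node(1,0) S=47.9362 payoff=24.4938 vs cont=23.6798 → 24.4938 [stop]  node(1,1) S=78.2871 payoff=0.0000 vs cont=8.0750 → 8.0750 [wait]  ⇒ S*(1)=47.9362
t_0: node(0,0) S=61.2600 payoff=11.1700 vs cont=15.6495 → 15.6495 [wait]  ⇒ S*(0)=-

price = 15.6495
boundary = - 47.9362 37.5103 47.9362
tree:
15.6495
24.4938 8.0750
34.9197 14.3045 2.5447
43.0780 24.4938 5.3314 0.0000
49.4619 34.9197 11.1700 0.0000 0.0000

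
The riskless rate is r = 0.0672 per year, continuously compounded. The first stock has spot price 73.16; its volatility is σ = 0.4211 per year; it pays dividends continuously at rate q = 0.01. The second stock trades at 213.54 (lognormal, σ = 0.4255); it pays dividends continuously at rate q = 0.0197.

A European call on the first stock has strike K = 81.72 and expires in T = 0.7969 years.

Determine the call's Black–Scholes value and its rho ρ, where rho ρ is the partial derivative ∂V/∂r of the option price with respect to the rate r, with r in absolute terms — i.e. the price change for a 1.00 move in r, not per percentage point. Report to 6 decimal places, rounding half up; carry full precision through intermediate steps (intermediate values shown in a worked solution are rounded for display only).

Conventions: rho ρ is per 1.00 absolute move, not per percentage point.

price = 8.909851
ρ = 22.161950

σ√T = 0.4211·√0.7969 = 0.375913
d₁ = (ln(S/K) + (r−q+σ²/2)T) / (σ√T) = (ln(73.16/81.72) + (0.0672−0.01+0.4211²/2)·0.7969) / 0.375913 = (-0.110650 + 0.116238) / 0.375913 = 0.014865
d₂ = d₁ − σ√T = 0.014865 − 0.375913 = -0.361048
e^{−rT} = 0.947857
e^{−qT} = 0.992063
N(d₁) = 0.505930,  N(d₂) = 0.359032
Call price V = S·e^{−qT}·N(d₁) − K·e^{−rT}·N(d₂) = 36.720053 − 27.810203 = 8.909851
ρ = K·T·e^{−rT}·N(d₂) = 22.161950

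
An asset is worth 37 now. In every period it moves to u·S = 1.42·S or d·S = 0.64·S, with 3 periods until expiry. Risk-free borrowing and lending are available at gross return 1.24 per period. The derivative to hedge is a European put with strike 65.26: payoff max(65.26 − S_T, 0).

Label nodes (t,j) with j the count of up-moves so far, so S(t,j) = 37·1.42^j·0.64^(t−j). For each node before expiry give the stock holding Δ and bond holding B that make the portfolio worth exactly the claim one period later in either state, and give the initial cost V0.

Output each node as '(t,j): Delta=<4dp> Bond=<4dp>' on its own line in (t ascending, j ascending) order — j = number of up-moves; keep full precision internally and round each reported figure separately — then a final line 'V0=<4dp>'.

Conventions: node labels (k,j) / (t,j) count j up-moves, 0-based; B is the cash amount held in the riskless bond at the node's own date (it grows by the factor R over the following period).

(0,0): Delta=-0.4575 Bond=23.8687
(1,0): Delta=-1.0000 Bond=42.4428
(1,1): Delta=-0.3842 Bond=25.7435
(2,0): Delta=-1.0000 Bond=52.6290
(2,1): Delta=-1.0000 Bond=52.6290
(2,2): Delta=-0.3009 Bond=25.7098
V0=6.9399

Arbitrage-free pricing uses the up-move probability p* = (R−d)/(u−d) = 0.7692, discounting each step at R = 1.24.
At maturity the claim pays: V(3,0)=55.5607, V(3,1)=43.7396, V(3,2)=17.5116, V(3,3)=0.0000
  t=2,j=0: stock 15.1552 → up 21.5204 (V=43.7396), down 9.6993 (V=55.5607). Price 37.4738; hedge Δ=-1.0000, bond B=52.6290.
  t=2,j=1: stock 33.6256 → up 47.7484 (V=17.5116), down 21.5204 (V=43.7396). Price 19.0034; hedge Δ=-1.0000, bond B=52.6290.
  t=2,j=2: stock 74.6068 → up 105.9417 (V=0.0000), down 47.7484 (V=17.5116). Price 3.2590; hedge Δ=-0.3009, bond B=25.7098.
  t=1,j=0: stock 23.6800 → up 33.6256 (V=19.0034), down 15.1552 (V=37.4738). Price 18.7628; hedge Δ=-1.0000, bond B=42.4428.
  t=1,j=1: stock 52.5400 → up 74.6068 (V=3.2590), down 33.6256 (V=19.0034). Price 5.5583; hedge Δ=-0.3842, bond B=25.7435.
  t=0,j=0: stock 37.0000 → up 52.5400 (V=5.5583), down 23.6800 (V=18.7628). Price 6.9399; hedge Δ=-0.4575, bond B=23.8687.
Sanity check at the root: Δ(0,0)·S0 + B(0,0) reproduces V0 = 6.9399.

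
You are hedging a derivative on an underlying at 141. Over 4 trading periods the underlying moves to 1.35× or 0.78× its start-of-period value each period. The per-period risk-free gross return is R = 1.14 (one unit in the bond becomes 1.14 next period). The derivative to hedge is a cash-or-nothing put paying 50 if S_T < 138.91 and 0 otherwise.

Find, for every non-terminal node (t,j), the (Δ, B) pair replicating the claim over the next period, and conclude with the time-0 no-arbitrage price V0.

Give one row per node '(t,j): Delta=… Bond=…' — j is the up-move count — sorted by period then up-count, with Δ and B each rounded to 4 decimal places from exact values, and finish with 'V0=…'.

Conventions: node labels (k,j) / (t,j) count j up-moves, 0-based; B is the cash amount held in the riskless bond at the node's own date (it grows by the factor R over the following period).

Under the risk-neutral measure, an up-move has probability p* = (R−d)/(u−d) = 0.6316 and values discount at R = 1.14.
Expiry values: V(4,0)=50.0000, V(4,1)=50.0000, V(4,2)=0.0000, V(4,3)=0.0000, V(4,4)=0.0000
(3,0): S=66.9118. Δ = (V_up−V_dn)/(S_up−S_dn) = (50.0000−50.0000)/(90.3310−52.1912) = 0.0000. V = [p*·50.0000 + (1−p*)·50.0000]/1.14 = 43.8596. B = V − Δ·S = 43.8596.
(3,1): S=115.8089. Δ = (V_up−V_dn)/(S_up−S_dn) = (0.0000−50.0000)/(156.3421−90.3310) = -0.7574. V = [p*·0.0000 + (1−p*)·50.0000]/1.14 = 16.1588. B = V − Δ·S = 103.8781.
(3,2): S=200.4386. Δ = (V_up−V_dn)/(S_up−S_dn) = (0.0000−0.0000)/(270.5920−156.3421) = 0.0000. V = [p*·0.0000 + (1−p*)·0.0000]/1.14 = 0.0000. B = V − Δ·S = 0.0000.
(3,3): S=346.9129. Δ = (V_up−V_dn)/(S_up−S_dn) = (0.0000−0.0000)/(468.3324−270.5920) = 0.0000. V = [p*·0.0000 + (1−p*)·0.0000]/1.14 = 0.0000. B = V − Δ·S = 0.0000.
(2,0): S=85.7844. Δ = (V_up−V_dn)/(S_up−S_dn) = (16.1588−43.8596)/(115.8089−66.9118) = -0.5665. V = [p*·16.1588 + (1−p*)·43.8596]/1.14 = 23.1267. B = V − Δ·S = 71.7246.
(2,1): S=148.4730. Δ = (V_up−V_dn)/(S_up−S_dn) = (0.0000−16.1588)/(200.4386−115.8089) = -0.1909. V = [p*·0.0000 + (1−p*)·16.1588]/1.14 = 5.2221. B = V − Δ·S = 33.5710.
(2,2): S=256.9725. Δ = (V_up−V_dn)/(S_up−S_dn) = (0.0000−0.0000)/(346.9129−200.4386) = 0.0000. V = [p*·0.0000 + (1−p*)·0.0000]/1.14 = 0.0000. B = V − Δ·S = 0.0000.
(1,0): S=109.9800. Δ = (V_up−V_dn)/(S_up−S_dn) = (5.2221−23.1267)/(148.4730−85.7844) = -0.2856. V = [p*·5.2221 + (1−p*)·23.1267]/1.14 = 10.3671. B = V − Δ·S = 41.7786.
(1,1): S=190.3500. Δ = (V_up−V_dn)/(S_up−S_dn) = (0.0000−5.2221)/(256.9725−148.4730) = -0.0481. V = [p*·0.0000 + (1−p*)·5.2221]/1.14 = 1.6877. B = V − Δ·S = 10.8493.
(0,0): S=141.0000. Δ = (V_up−V_dn)/(S_up−S_dn) = (1.6877−10.3671)/(190.3500−109.9800) = -0.1080. V = [p*·1.6877 + (1−p*)·10.3671]/1.14 = 4.2854. B = V − Δ·S = 19.5126.
As a check, the time-0 holding Δ(0,0)·S0 + B(0,0) comes to 4.2854 — exactly V0.

(0,0): Delta=-0.1080 Bond=19.5126
(1,0): Delta=-0.2856 Bond=41.7786
(1,1): Delta=-0.0481 Bond=10.8493
(2,0): Delta=-0.5665 Bond=71.7246
(2,1): Delta=-0.1909 Bond=33.5710
(2,2): Delta=0.0000 Bond=0.0000
(3,0): Delta=0.0000 Bond=43.8596
(3,1): Delta=-0.7574 Bond=103.8781
(3,2): Delta=0.0000 Bond=0.0000
(3,3): Delta=0.0000 Bond=0.0000
V0=4.2854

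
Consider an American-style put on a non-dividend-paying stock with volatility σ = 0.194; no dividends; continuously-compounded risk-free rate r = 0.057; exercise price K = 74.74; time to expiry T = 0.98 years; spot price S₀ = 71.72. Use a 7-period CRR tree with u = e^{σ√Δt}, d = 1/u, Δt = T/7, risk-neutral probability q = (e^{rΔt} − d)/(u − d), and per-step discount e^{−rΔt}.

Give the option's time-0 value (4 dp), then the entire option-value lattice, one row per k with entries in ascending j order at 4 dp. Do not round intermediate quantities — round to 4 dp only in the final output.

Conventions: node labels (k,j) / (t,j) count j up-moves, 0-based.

price = 5.5871
tree:
5.5871
8.5838 3.0867
12.7115 5.1529 1.3513
17.0545 8.2879 2.5268 0.3579
21.0935 12.7115 4.5975 0.7793 0.0000
24.8496 17.0545 8.0416 1.6966 0.0000 0.0000
28.3427 21.0935 12.7115 3.6937 0.0000 0.0000 0.0000
31.5913 24.8496 17.0545 8.0416 0.0000 0.0000 0.0000 0.0000

Δt=0.14000  u=1.07529  d=0.92998  q=0.53700  discount=0.99205
step 7 (expiry): payoffs max(K−S,0) = 31.5913 24.8496 17.0545 8.0416 0.0000 0.0000 0.0000 0.0000
k=6: (k=6,j=0): S=46.3973, K−S=28.3427, hold=27.7487 ⇒ V=28.3427 exercise | (k=6,j=1): S=53.6465, K−S=21.0935, hold=20.4994 ⇒ V=21.0935 exercise | (k=6,j=2): S=62.0285, K−S=12.7115, hold=12.1175 ⇒ V=12.7115 exercise | (k=6,j=3): S=71.7200, K−S=3.0200, hold=3.6937 ⇒ V=3.6937 continue | (k=6,j=4): S=82.9258, K−S=0.0000, hold=0.0000 ⇒ V=0.0000 continue | (k=6,j=5): S=95.8824, K−S=0.0000, hold=0.0000 ⇒ V=0.0000 continue | (k=6,j=6): S=110.8634, K−S=0.0000, hold=0.0000 ⇒ V=0.0000 continue
k=5: (k=5,j=0): S=49.8904, K−S=24.8496, hold=24.2555 ⇒ V=24.8496 exercise | (k=5,j=1): S=57.6855, K−S=17.0545, hold=16.4605 ⇒ V=17.0545 exercise | (k=5,j=2): S=66.6984, K−S=8.0416, hold=7.8064 ⇒ V=8.0416 exercise | (k=5,j=3): S=77.1196, K−S=0.0000, hold=1.6966 ⇒ V=1.6966 continue | (k=5,j=4): S=89.1691, K−S=0.0000, hold=0.0000 ⇒ V=0.0000 continue | (k=5,j=5): S=103.1011, K−S=0.0000, hold=0.0000 ⇒ V=0.0000 continue
k=4: (k=4,j=0): S=53.6465, K−S=21.0935, hold=20.4994 ⇒ V=21.0935 exercise | (k=4,j=1): S=62.0285, K−S=12.7115, hold=12.1175 ⇒ V=12.7115 exercise | (k=4,j=2): S=71.7200, K−S=3.0200, hold=4.5975 ⇒ V=4.5975 continue | (k=4,j=3): S=82.9258, K−S=0.0000, hold=0.7793 ⇒ V=0.7793 continue | (k=4,j=4): S=95.8824, K−S=0.0000, hold=0.0000 ⇒ V=0.0000 continue
k=3: (k=3,j=0): S=57.6855, K−S=17.0545, hold=16.4605 ⇒ V=17.0545 exercise | (k=3,j=1): S=66.6984, K−S=8.0416, hold=8.2879 ⇒ V=8.2879 continue | (k=3,j=2): S=77.1196, K−S=0.0000, hold=2.5268 ⇒ V=2.5268 continue | (k=3,j=3): S=89.1691, K−S=0.0000, hold=0.3579 ⇒ V=0.3579 continue
k=2: (k=2,j=0): S=62.0285, K−S=12.7115, hold=12.2487 ⇒ V=12.7115 exercise | (k=2,j=1): S=71.7200, K−S=3.0200, hold=5.1529 ⇒ V=5.1529 continue | (k=2,j=2): S=82.9258, K−S=0.0000, hold=1.3513 ⇒ V=1.3513 continue
k=1: (k=1,j=0): S=66.6984, K−S=8.0416, hold=8.5838 ⇒ V=8.5838 continue | (k=1,j=1): S=77.1196, K−S=0.0000, hold=3.0867 ⇒ V=3.0867 continue
k=0: (k=0,j=0): S=71.7200, K−S=3.0200, hold=5.5871 ⇒ V=5.5871 continue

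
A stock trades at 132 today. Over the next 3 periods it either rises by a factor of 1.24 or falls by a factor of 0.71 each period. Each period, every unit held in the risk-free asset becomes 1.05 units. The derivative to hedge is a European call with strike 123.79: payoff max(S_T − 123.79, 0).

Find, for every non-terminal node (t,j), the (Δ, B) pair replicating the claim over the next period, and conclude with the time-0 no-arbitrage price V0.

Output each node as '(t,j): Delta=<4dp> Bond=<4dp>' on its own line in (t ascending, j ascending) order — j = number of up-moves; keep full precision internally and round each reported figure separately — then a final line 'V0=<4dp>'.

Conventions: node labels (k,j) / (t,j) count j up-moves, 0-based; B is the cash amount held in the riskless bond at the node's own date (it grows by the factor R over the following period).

Since d<R<u, set p* = (R−d)/(u−d) = 0.6415; price each node as the discounted p*-expectation of its children.
At maturity the claim pays: V(3,0)=0.0000, V(3,1)=0.0000, V(3,2)=20.3139, V(3,3)=127.8844
(2,0): S=66.5412. Δ = (V_up−V_dn)/(S_up−S_dn) = (0.0000−0.0000)/(82.5111−47.2443) = 0.0000. V = [p*·0.0000 + (1−p*)·0.0000]/1.05 = 0.0000. B = V − Δ·S = 0.0000.
(2,1): S=116.2128. Δ = (V_up−V_dn)/(S_up−S_dn) = (20.3139−0.0000)/(144.1039−82.5111) = 0.3298. V = [p*·20.3139 + (1−p*)·0.0000]/1.05 = 12.4110. B = V − Δ·S = -25.9171.
(2,2): S=202.9632. Δ = (V_up−V_dn)/(S_up−S_dn) = (127.8844−20.3139)/(251.6744−144.1039) = 1.0000. V = [p*·127.8844 + (1−p*)·20.3139]/1.05 = 85.0680. B = V − Δ·S = -117.8952.
(1,0): S=93.7200. Δ = (V_up−V_dn)/(S_up−S_dn) = (12.4110−0.0000)/(116.2128−66.5412) = 0.2499. V = [p*·12.4110 + (1−p*)·0.0000]/1.05 = 7.5826. B = V − Δ·S = -15.8343.
(1,1): S=163.6800. Δ = (V_up−V_dn)/(S_up−S_dn) = (85.0680−12.4110)/(202.9632−116.2128) = 0.8375. V = [p*·85.0680 + (1−p*)·12.4110]/1.05 = 56.2106. B = V − Δ·S = -80.8780.
(0,0): S=132.0000. Δ = (V_up−V_dn)/(S_up−S_dn) = (56.2106−7.5826)/(163.6800−93.7200) = 0.6951. V = [p*·56.2106 + (1−p*)·7.5826]/1.05 = 36.9314. B = V − Δ·S = -54.8195.
Check: Δ(0,0)·S0 + B(0,0) = 36.9314 = V0.

(0,0): Delta=0.6951 Bond=-54.8195
(1,0): Delta=0.2499 Bond=-15.8343
(1,1): Delta=0.8375 Bond=-80.8780
(2,0): Delta=0.0000 Bond=0.0000
(2,1): Delta=0.3298 Bond=-25.9171
(2,2): Delta=1.0000 Bond=-117.8952
V0=36.9314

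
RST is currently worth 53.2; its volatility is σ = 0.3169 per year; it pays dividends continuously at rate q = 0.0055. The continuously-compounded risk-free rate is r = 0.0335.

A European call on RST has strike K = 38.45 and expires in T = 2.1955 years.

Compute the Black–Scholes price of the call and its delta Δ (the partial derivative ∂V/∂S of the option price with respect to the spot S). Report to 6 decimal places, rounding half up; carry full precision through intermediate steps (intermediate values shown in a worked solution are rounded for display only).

σ√T = 0.3169·√2.1955 = 0.469558
d₁ = (ln(S/K) + (r−q+σ²/2)T) / (σ√T) = (ln(53.2/38.45) + (0.0335−0.0055+0.3169²/2)·2.1955) / 0.469558 = (0.324700 + 0.171716) / 0.469558 = 1.057199
d₂ = d₁ − σ√T = 1.057199 − 0.469558 = 0.587641
e^{−rT} = 0.929090
e^{−qT} = 0.987997
N(d₁) = 0.854790,  N(d₂) = 0.721613
Call price V = S·e^{−qT}·N(d₁) − K·e^{−rT}·N(d₂) = 44.928990 − 25.778577 = 19.150413
Δ = e^{−qT}·N(d₁) = 0.844530

price = 19.150413
Δ = 0.844530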